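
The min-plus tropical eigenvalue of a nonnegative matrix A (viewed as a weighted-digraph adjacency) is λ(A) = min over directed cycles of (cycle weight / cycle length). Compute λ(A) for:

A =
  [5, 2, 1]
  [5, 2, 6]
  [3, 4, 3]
λ(A) = 2

Enumerate directed cycles and compute their means (weight / length). Sample:
  cycle 0 → 0: weight = 5, length = 1, mean = 5/1 ≈ 5.000
  cycle 1 → 1: weight = 2, length = 1, mean = 2/1 ≈ 2.000
  cycle 2 → 2: weight = 3, length = 1, mean = 3/1 ≈ 3.000
  cycle 0 → 1 → 0: weight = 7, length = 2, mean = 7/2 ≈ 3.500
  cycle 0 → 2 → 0: weight = 4, length = 2, mean = 4/2 ≈ 2.000
  cycle 1 → 0 → 1: weight = 7, length = 2, mean = 7/2 ≈ 3.500
Minimum mean = 2.000, attained e.g. along the cycle 1 → 1 with weight 2 and length 1. So λ(A) = 2/1 = 2.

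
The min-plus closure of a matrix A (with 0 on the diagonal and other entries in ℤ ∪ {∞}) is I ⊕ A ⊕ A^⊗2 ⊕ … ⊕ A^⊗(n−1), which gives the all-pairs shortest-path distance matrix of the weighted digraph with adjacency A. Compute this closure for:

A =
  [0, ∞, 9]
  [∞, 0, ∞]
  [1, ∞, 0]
Closure =
  [0, ∞, 9]
  [∞, 0, ∞]
  [1, ∞, 0]

This is the Floyd-Warshall all-pairs shortest-path computation. For each intermediate vertex k = 0, 1, …, 2, update dist[i][j] ← min(dist[i][j], dist[i][k] + dist[k][j]). The final matrix gives, for each (i, j), the minimum total weight of any directed path from i to j (possibly empty when i = j).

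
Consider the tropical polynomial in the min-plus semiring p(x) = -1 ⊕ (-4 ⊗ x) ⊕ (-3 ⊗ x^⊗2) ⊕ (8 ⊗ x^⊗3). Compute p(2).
p(2) = -2

A tropical monomial a ⊗ x^⊗i evaluates to a + i · x. Evaluating each term at x = 2:
  Term 0 contributes -1 + 0 · 2 = -1
  Term 1 contributes -4 + 1 · 2 = -2
  Term 2 contributes -3 + 2 · 2 = 1
  Term 3 contributes 8 + 3 · 2 = 14
p(2) = ⊕ of these = min[-1, -2, 1, 14] = -2.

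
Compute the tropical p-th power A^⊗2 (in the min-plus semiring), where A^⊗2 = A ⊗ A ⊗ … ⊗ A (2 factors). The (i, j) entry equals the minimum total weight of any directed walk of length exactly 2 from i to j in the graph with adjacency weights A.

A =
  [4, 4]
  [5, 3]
A^⊗2 =
  [8, 7]
  [8, 6]

Each entry (A^⊗2)_ij equals the minimum over all length-2 walks i = v_0 → v_1 → … → v_2 = j of Σ_t A[v_t][v_{t+1}]. For example, for (i, j) = (0, 1) we minimise over 2 possible intermediate vertex sequences; the minimum is 7, attained along the walk 0 → 1 → 1.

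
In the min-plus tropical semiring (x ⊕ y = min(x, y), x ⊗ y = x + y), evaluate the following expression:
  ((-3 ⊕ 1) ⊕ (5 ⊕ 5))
((-3 ⊕ 1) ⊕ (5 ⊕ 5)) = -3

Expand innermost to outermost. Recall ⊕ takes the minimum of its arguments and ⊗ takes their sum. Working out the expression ((-3 ⊕ 1) ⊕ (5 ⊕ 5)) gives -3.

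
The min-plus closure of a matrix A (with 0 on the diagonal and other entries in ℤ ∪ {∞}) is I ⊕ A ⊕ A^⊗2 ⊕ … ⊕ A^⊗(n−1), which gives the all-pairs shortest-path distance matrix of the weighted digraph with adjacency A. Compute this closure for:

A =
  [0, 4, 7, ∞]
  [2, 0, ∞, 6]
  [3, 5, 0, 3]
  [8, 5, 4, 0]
Closure =
  [0, 4, 7, 10]
  [2, 0, 9, 6]
  [3, 5, 0, 3]
  [7, 5, 4, 0]

This is the Floyd-Warshall all-pairs shortest-path computation. For each intermediate vertex k = 0, 1, …, 3, update dist[i][j] ← min(dist[i][j], dist[i][k] + dist[k][j]). The final matrix gives, for each (i, j), the minimum total weight of any directed path from i to j (possibly empty when i = j).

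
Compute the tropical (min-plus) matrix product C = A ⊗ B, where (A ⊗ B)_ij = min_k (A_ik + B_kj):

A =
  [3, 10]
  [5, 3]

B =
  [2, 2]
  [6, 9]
A ⊗ B =
  [5, 5]
  [7, 7]

Apply the min-plus product entry-by-entry:
  C[0][0] = min over k of (A[0][0] + B[0][0] = 3 + 2 = 5, A[0][1] + B[1][0] = 10 + 6 = 16) = 5 (attained at k = 0)
  C[0][1] = min over k of (A[0][0] + B[0][1] = 3 + 2 = 5, A[0][1] + B[1][1] = 10 + 9 = 19) = 5 (attained at k = 0)
  C[1][0] = min over k of (A[1][0] + B[0][0] = 5 + 2 = 7, A[1][1] + B[1][0] = 3 + 6 = 9) = 7 (attained at k = 0)
  C[1][1] = min over k of (A[1][0] + B[0][1] = 5 + 2 = 7, A[1][1] + B[1][1] = 3 + 9 = 12) = 7 (attained at k = 0)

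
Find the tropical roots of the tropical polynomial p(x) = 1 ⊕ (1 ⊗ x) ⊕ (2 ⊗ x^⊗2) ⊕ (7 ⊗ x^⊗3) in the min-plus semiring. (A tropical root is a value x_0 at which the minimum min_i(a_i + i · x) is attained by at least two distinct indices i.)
Roots: {-5, -1, 0}

Each tropical root is a break point of the lower envelope of the lines y = a_i + i · x (there are 4 lines, with slopes 0, 1, ..., 3). Only the lines that attain the minimum somewhere contribute to roots; other lines are dominated. Here the surviving (envelope) indices are i = 3, i = 2, i = 1, i = 0.
Intersections between consecutive envelope lines give the roots: for adjacent envelope indices i < j the intersection is x = (a_i − a_j) / (j − i). Reading off the sorted break points: {-5, -1, 0}.
Verification: at each break x_0, at least two indices attain the minimum of min_i(a_i + i · x_0).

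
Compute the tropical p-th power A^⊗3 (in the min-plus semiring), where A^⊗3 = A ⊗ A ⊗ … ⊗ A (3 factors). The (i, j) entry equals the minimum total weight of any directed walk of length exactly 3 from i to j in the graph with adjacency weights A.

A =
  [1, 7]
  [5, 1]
A^⊗3 =
  [3, 9]
  [7, 3]

Each entry (A^⊗3)_ij equals the minimum over all length-3 walks i = v_0 → v_1 → … → v_3 = j of Σ_t A[v_t][v_{t+1}]. For example, for (i, j) = (0, 1) we minimise over 4 possible intermediate vertex sequences; the minimum is 9, attained along the walk 0 → 0 → 0 → 1.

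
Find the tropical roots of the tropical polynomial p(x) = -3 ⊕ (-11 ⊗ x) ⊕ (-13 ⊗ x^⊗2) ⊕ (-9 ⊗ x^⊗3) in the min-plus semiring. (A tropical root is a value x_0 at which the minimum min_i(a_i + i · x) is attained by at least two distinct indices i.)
Roots: {-4, 2, 8}

Each tropical root is a break point of the lower envelope of the lines y = a_i + i · x (there are 4 lines, with slopes 0, 1, ..., 3). Only the lines that attain the minimum somewhere contribute to roots; other lines are dominated. Here the surviving (envelope) indices are i = 3, i = 2, i = 1, i = 0.
Intersections between consecutive envelope lines give the roots: for adjacent envelope indices i < j the intersection is x = (a_i − a_j) / (j − i). Reading off the sorted break points: {-4, 2, 8}.
Verification: at each break x_0, at least two indices attain the minimum of min_i(a_i + i · x_0).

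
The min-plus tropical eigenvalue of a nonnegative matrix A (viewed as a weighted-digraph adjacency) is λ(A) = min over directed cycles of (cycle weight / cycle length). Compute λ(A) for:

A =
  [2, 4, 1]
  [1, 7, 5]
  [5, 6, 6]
λ(A) = 2

Enumerate directed cycles and compute their means (weight / length). Sample:
  cycle 0 → 0: weight = 2, length = 1, mean = 2/1 ≈ 2.000
  cycle 1 → 1: weight = 7, length = 1, mean = 7/1 ≈ 7.000
  cycle 2 → 2: weight = 6, length = 1, mean = 6/1 ≈ 6.000
  cycle 0 → 1 → 0: weight = 5, length = 2, mean = 5/2 ≈ 2.500
  cycle 0 → 2 → 0: weight = 6, length = 2, mean = 6/2 ≈ 3.000
  cycle 1 → 0 → 1: weight = 5, length = 2, mean = 5/2 ≈ 2.500
Minimum mean = 2.000, attained e.g. along the cycle 0 → 0 with weight 2 and length 1. So λ(A) = 2/1 = 2.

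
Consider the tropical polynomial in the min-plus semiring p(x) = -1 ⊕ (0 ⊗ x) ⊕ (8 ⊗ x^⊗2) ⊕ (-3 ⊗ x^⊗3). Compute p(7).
p(7) = -1

A tropical monomial a ⊗ x^⊗i evaluates to a + i · x. Evaluating each term at x = 7:
  Term 0 contributes -1 + 0 · 7 = -1
  Term 1 contributes 0 + 1 · 7 = 7
  Term 2 contributes 8 + 2 · 7 = 22
  Term 3 contributes -3 + 3 · 7 = 18
p(7) = ⊕ of these = min[-1, 7, 22, 18] = -1.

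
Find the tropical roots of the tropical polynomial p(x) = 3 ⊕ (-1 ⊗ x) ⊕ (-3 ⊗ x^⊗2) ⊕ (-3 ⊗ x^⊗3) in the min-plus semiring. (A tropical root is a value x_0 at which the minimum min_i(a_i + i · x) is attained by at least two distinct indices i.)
Roots: {0, 2, 4}

Each tropical root is a break point of the lower envelope of the lines y = a_i + i · x (there are 4 lines, with slopes 0, 1, ..., 3). Only the lines that attain the minimum somewhere contribute to roots; other lines are dominated. Here the surviving (envelope) indices are i = 3, i = 2, i = 1, i = 0.
Intersections between consecutive envelope lines give the roots: for adjacent envelope indices i < j the intersection is x = (a_i − a_j) / (j − i). Reading off the sorted break points: {0, 2, 4}.
Verification: at each break x_0, at least two indices attain the minimum of min_i(a_i + i · x_0).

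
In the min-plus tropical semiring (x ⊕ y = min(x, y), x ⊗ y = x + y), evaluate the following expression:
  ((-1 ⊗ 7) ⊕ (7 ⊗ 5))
((-1 ⊗ 7) ⊕ (7 ⊗ 5)) = 6

Expand innermost to outermost. Recall ⊕ takes the minimum of its arguments and ⊗ takes their sum. Working out the expression ((-1 ⊗ 7) ⊕ (7 ⊗ 5)) gives 6.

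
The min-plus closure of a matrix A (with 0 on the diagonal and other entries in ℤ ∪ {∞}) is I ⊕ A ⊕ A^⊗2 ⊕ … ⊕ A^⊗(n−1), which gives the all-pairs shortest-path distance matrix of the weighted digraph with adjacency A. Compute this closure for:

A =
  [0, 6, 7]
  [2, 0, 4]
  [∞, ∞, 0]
Closure =
  [0, 6, 7]
  [2, 0, 4]
  [∞, ∞, 0]

This is the Floyd-Warshall all-pairs shortest-path computation. For each intermediate vertex k = 0, 1, …, 2, update dist[i][j] ← min(dist[i][j], dist[i][k] + dist[k][j]). The final matrix gives, for each (i, j), the minimum total weight of any directed path from i to j (possibly empty when i = j).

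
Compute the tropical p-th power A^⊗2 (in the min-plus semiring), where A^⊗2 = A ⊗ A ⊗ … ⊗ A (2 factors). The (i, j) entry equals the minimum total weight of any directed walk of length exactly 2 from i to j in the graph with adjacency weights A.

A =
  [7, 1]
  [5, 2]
A^⊗2 =
  [6, 3]
  [7, 4]

Each entry (A^⊗2)_ij equals the minimum over all length-2 walks i = v_0 → v_1 → … → v_2 = j of Σ_t A[v_t][v_{t+1}]. For example, for (i, j) = (0, 1) we minimise over 2 possible intermediate vertex sequences; the minimum is 3, attained along the walk 0 → 1 → 1.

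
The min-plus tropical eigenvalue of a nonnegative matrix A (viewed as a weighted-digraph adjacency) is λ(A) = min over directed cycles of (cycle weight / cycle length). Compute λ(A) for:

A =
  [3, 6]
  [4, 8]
λ(A) = 3

Enumerate directed cycles and compute their means (weight / length). Sample:
  cycle 0 → 0: weight = 3, length = 1, mean = 3/1 ≈ 3.000
  cycle 1 → 1: weight = 8, length = 1, mean = 8/1 ≈ 8.000
  cycle 0 → 1 → 0: weight = 10, length = 2, mean = 10/2 ≈ 5.000
  cycle 1 → 0 → 1: weight = 10, length = 2, mean = 10/2 ≈ 5.000
Minimum mean = 3.000, attained e.g. along the cycle 0 → 0 with weight 3 and length 1. So λ(A) = 3/1 = 3.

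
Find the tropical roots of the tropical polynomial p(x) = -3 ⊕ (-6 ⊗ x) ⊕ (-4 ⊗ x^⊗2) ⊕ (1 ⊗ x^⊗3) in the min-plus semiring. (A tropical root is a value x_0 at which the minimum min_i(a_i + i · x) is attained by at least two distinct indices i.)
Roots: {-5, -2, 3}

Each tropical root is a break point of the lower envelope of the lines y = a_i + i · x (there are 4 lines, with slopes 0, 1, ..., 3). Only the lines that attain the minimum somewhere contribute to roots; other lines are dominated. Here the surviving (envelope) indices are i = 3, i = 2, i = 1, i = 0.
Intersections between consecutive envelope lines give the roots: for adjacent envelope indices i < j the intersection is x = (a_i − a_j) / (j − i). Reading off the sorted break points: {-5, -2, 3}.
Verification: at each break x_0, at least two indices attain the minimum of min_i(a_i + i · x_0).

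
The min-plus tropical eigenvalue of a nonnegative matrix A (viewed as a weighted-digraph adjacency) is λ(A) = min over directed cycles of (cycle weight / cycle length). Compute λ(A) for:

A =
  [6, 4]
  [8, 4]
λ(A) = 4

Enumerate directed cycles and compute their means (weight / length). Sample:
  cycle 0 → 0: weight = 6, length = 1, mean = 6/1 ≈ 6.000
  cycle 1 → 1: weight = 4, length = 1, mean = 4/1 ≈ 4.000
  cycle 0 → 1 → 0: weight = 12, length = 2, mean = 12/2 ≈ 6.000
  cycle 1 → 0 → 1: weight = 12, length = 2, mean = 12/2 ≈ 6.000
Minimum mean = 4.000, attained e.g. along the cycle 1 → 1 with weight 4 and length 1. So λ(A) = 4/1 = 4.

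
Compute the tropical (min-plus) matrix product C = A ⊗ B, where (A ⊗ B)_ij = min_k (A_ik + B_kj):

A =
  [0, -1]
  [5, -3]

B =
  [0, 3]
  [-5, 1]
A ⊗ B =
  [-6, 0]
  [-8, -2]

Apply the min-plus product entry-by-entry:
  C[0][0] = min over k of (A[0][0] + B[0][0] = 0 + 0 = 0, A[0][1] + B[1][0] = -1 + -5 = -6) = -6 (attained at k = 1)
  C[0][1] = min over k of (A[0][0] + B[0][1] = 0 + 3 = 3, A[0][1] + B[1][1] = -1 + 1 = 0) = 0 (attained at k = 1)
  C[1][0] = min over k of (A[1][0] + B[0][0] = 5 + 0 = 5, A[1][1] + B[1][0] = -3 + -5 = -8) = -8 (attained at k = 1)
  C[1][1] = min over k of (A[1][0] + B[0][1] = 5 + 3 = 8, A[1][1] + B[1][1] = -3 + 1 = -2) = -2 (attained at k = 1)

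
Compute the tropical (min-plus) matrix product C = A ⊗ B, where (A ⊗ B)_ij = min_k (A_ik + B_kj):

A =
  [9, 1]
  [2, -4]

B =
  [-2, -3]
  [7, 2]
A ⊗ B =
  [7, 3]
  [0, -2]

Apply the min-plus product entry-by-entry:
  C[0][0] = min over k of (A[0][0] + B[0][0] = 9 + -2 = 7, A[0][1] + B[1][0] = 1 + 7 = 8) = 7 (attained at k = 0)
  C[0][1] = min over k of (A[0][0] + B[0][1] = 9 + -3 = 6, A[0][1] + B[1][1] = 1 + 2 = 3) = 3 (attained at k = 1)
  C[1][0] = min over k of (A[1][0] + B[0][0] = 2 + -2 = 0, A[1][1] + B[1][0] = -4 + 7 = 3) = 0 (attained at k = 0)
  C[1][1] = min over k of (A[1][0] + B[0][1] = 2 + -3 = -1, A[1][1] + B[1][1] = -4 + 2 = -2) = -2 (attained at k = 1)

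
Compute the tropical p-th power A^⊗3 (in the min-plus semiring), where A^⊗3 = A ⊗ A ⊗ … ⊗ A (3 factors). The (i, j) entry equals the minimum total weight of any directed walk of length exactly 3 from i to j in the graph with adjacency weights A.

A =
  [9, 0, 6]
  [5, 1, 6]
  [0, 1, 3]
A^⊗3 =
  [6, 2, 7]
  [7, 3, 8]
  [5, 1, 6]

Each entry (A^⊗3)_ij equals the minimum over all length-3 walks i = v_0 → v_1 → … → v_3 = j of Σ_t A[v_t][v_{t+1}]. For example, for (i, j) = (0, 2) we minimise over 9 possible intermediate vertex sequences; the minimum is 7, attained along the walk 0 → 1 → 1 → 2.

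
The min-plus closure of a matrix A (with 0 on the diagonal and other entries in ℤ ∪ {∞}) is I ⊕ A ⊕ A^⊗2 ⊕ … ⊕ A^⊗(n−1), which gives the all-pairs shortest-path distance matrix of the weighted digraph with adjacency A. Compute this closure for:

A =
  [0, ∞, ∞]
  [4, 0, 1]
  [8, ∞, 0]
Closure =
  [0, ∞, ∞]
  [4, 0, 1]
  [8, ∞, 0]

This is the Floyd-Warshall all-pairs shortest-path computation. For each intermediate vertex k = 0, 1, …, 2, update dist[i][j] ← min(dist[i][j], dist[i][k] + dist[k][j]). The final matrix gives, for each (i, j), the minimum total weight of any directed path from i to j (possibly empty when i = j).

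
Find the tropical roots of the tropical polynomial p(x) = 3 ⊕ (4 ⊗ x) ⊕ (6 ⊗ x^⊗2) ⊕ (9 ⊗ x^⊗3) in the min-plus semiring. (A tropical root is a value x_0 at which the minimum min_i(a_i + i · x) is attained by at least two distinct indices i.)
Roots: {-3, -2, -1}

Each tropical root is a break point of the lower envelope of the lines y = a_i + i · x (there are 4 lines, with slopes 0, 1, ..., 3). Only the lines that attain the minimum somewhere contribute to roots; other lines are dominated. Here the surviving (envelope) indices are i = 3, i = 2, i = 1, i = 0.
Intersections between consecutive envelope lines give the roots: for adjacent envelope indices i < j the intersection is x = (a_i − a_j) / (j − i). Reading off the sorted break points: {-3, -2, -1}.
Verification: at each break x_0, at least two indices attain the minimum of min_i(a_i + i · x_0).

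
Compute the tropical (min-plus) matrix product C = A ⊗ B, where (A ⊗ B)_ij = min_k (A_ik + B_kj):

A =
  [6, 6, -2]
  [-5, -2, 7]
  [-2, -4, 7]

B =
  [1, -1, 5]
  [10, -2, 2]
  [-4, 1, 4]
A ⊗ B =
  [-6, -1, 2]
  [-4, -6, 0]
  [-1, -6, -2]

Apply the min-plus product entry-by-entry:
  C[0][0] = min over k of (A[0][0] + B[0][0] = 6 + 1 = 7, A[0][1] + B[1][0] = 6 + 10 = 16, A[0][2] + B[2][0] = -2 + -4 = -6) = -6 (attained at k = 2)
  C[0][1] = min over k of (A[0][0] + B[0][1] = 6 + -1 = 5, A[0][1] + B[1][1] = 6 + -2 = 4, A[0][2] + B[2][1] = -2 + 1 = -1) = -1 (attained at k = 2)
  C[0][2] = min over k of (A[0][0] + B[0][2] = 6 + 5 = 11, A[0][1] + B[1][2] = 6 + 2 = 8, A[0][2] + B[2][2] = -2 + 4 = 2) = 2 (attained at k = 2)
  C[1][0] = min over k of (A[1][0] + B[0][0] = -5 + 1 = -4, A[1][1] + B[1][0] = -2 + 10 = 8, A[1][2] + B[2][0] = 7 + -4 = 3) = -4 (attained at k = 0)
  C[1][1] = min over k of (A[1][0] + B[0][1] = -5 + -1 = -6, A[1][1] + B[1][1] = -2 + -2 = -4, A[1][2] + B[2][1] = 7 + 1 = 8) = -6 (attained at k = 0)
  C[1][2] = min over k of (A[1][0] + B[0][2] = -5 + 5 = 0, A[1][1] + B[1][2] = -2 + 2 = 0, A[1][2] + B[2][2] = 7 + 4 = 11) = 0 (attained at k = 0)
  C[2][0] = min over k of (A[2][0] + B[0][0] = -2 + 1 = -1, A[2][1] + B[1][0] = -4 + 10 = 6, A[2][2] + B[2][0] = 7 + -4 = 3) = -1 (attained at k = 0)
  C[2][1] = min over k of (A[2][0] + B[0][1] = -2 + -1 = -3, A[2][1] + B[1][1] = -4 + -2 = -6, A[2][2] + B[2][1] = 7 + 1 = 8) = -6 (attained at k = 1)
  C[2][2] = min over k of (A[2][0] + B[0][2] = -2 + 5 = 3, A[2][1] + B[1][2] = -4 + 2 = -2, A[2][2] + B[2][2] = 7 + 4 = 11) = -2 (attained at k = 1)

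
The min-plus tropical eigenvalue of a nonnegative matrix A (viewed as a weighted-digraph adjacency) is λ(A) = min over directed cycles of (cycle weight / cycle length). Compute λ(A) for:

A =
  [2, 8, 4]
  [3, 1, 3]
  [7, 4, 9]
λ(A) = 1

Enumerate directed cycles and compute their means (weight / length). Sample:
  cycle 0 → 0: weight = 2, length = 1, mean = 2/1 ≈ 2.000
  cycle 1 → 1: weight = 1, length = 1, mean = 1/1 ≈ 1.000
  cycle 2 → 2: weight = 9, length = 1, mean = 9/1 ≈ 9.000
  cycle 0 → 1 → 0: weight = 11, length = 2, mean = 11/2 ≈ 5.500
  cycle 0 → 2 → 0: weight = 11, length = 2, mean = 11/2 ≈ 5.500
  cycle 1 → 0 → 1: weight = 11, length = 2, mean = 11/2 ≈ 5.500
Minimum mean = 1.000, attained e.g. along the cycle 1 → 1 with weight 1 and length 1. So λ(A) = 1/1 = 1.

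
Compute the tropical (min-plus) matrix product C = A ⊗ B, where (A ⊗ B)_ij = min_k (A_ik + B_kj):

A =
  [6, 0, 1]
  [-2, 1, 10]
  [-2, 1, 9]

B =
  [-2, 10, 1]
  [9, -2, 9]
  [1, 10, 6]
A ⊗ B =
  [2, -2, 7]
  [-4, -1, -1]
  [-4, -1, -1]

Apply the min-plus product entry-by-entry:
  C[0][0] = min over k of (A[0][0] + B[0][0] = 6 + -2 = 4, A[0][1] + B[1][0] = 0 + 9 = 9, A[0][2] + B[2][0] = 1 + 1 = 2) = 2 (attained at k = 2)
  C[0][1] = min over k of (A[0][0] + B[0][1] = 6 + 10 = 16, A[0][1] + B[1][1] = 0 + -2 = -2, A[0][2] + B[2][1] = 1 + 10 = 11) = -2 (attained at k = 1)
  C[0][2] = min over k of (A[0][0] + B[0][2] = 6 + 1 = 7, A[0][1] + B[1][2] = 0 + 9 = 9, A[0][2] + B[2][2] = 1 + 6 = 7) = 7 (attained at k = 0)
  C[1][0] = min over k of (A[1][0] + B[0][0] = -2 + -2 = -4, A[1][1] + B[1][0] = 1 + 9 = 10, A[1][2] + B[2][0] = 10 + 1 = 11) = -4 (attained at k = 0)
  C[1][1] = min over k of (A[1][0] + B[0][1] = -2 + 10 = 8, A[1][1] + B[1][1] = 1 + -2 = -1, A[1][2] + B[2][1] = 10 + 10 = 20) = -1 (attained at k = 1)
  C[1][2] = min over k of (A[1][0] + B[0][2] = -2 + 1 = -1, A[1][1] + B[1][2] = 1 + 9 = 10, A[1][2] + B[2][2] = 10 + 6 = 16) = -1 (attained at k = 0)
  C[2][0] = min over k of (A[2][0] + B[0][0] = -2 + -2 = -4, A[2][1] + B[1][0] = 1 + 9 = 10, A[2][2] + B[2][0] = 9 + 1 = 10) = -4 (attained at k = 0)
  C[2][1] = min over k of (A[2][0] + B[0][1] = -2 + 10 = 8, A[2][1] + B[1][1] = 1 + -2 = -1, A[2][2] + B[2][1] = 9 + 10 = 19) = -1 (attained at k = 1)
  C[2][2] = min over k of (A[2][0] + B[0][2] = -2 + 1 = -1, A[2][1] + B[1][2] = 1 + 9 = 10, A[2][2] + B[2][2] = 9 + 6 = 15) = -1 (attained at k = 0)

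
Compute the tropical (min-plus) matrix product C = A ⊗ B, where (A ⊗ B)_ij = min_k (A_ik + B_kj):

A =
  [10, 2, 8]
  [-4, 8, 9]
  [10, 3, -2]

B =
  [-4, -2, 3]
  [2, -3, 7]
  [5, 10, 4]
A ⊗ B =
  [4, -1, 9]
  [-8, -6, -1]
  [3, 0, 2]

Apply the min-plus product entry-by-entry:
  C[0][0] = min over k of (A[0][0] + B[0][0] = 10 + -4 = 6, A[0][1] + B[1][0] = 2 + 2 = 4, A[0][2] + B[2][0] = 8 + 5 = 13) = 4 (attained at k = 1)
  C[0][1] = min over k of (A[0][0] + B[0][1] = 10 + -2 = 8, A[0][1] + B[1][1] = 2 + -3 = -1, A[0][2] + B[2][1] = 8 + 10 = 18) = -1 (attained at k = 1)
  C[0][2] = min over k of (A[0][0] + B[0][2] = 10 + 3 = 13, A[0][1] + B[1][2] = 2 + 7 = 9, A[0][2] + B[2][2] = 8 + 4 = 12) = 9 (attained at k = 1)
  C[1][0] = min over k of (A[1][0] + B[0][0] = -4 + -4 = -8, A[1][1] + B[1][0] = 8 + 2 = 10, A[1][2] + B[2][0] = 9 + 5 = 14) = -8 (attained at k = 0)
  C[1][1] = min over k of (A[1][0] + B[0][1] = -4 + -2 = -6, A[1][1] + B[1][1] = 8 + -3 = 5, A[1][2] + B[2][1] = 9 + 10 = 19) = -6 (attained at k = 0)
  C[1][2] = min over k of (A[1][0] + B[0][2] = -4 + 3 = -1, A[1][1] + B[1][2] = 8 + 7 = 15, A[1][2] + B[2][2] = 9 + 4 = 13) = -1 (attained at k = 0)
  C[2][0] = min over k of (A[2][0] + B[0][0] = 10 + -4 = 6, A[2][1] + B[1][0] = 3 + 2 = 5, A[2][2] + B[2][0] = -2 + 5 = 3) = 3 (attained at k = 2)
  C[2][1] = min over k of (A[2][0] + B[0][1] = 10 + -2 = 8, A[2][1] + B[1][1] = 3 + -3 = 0, A[2][2] + B[2][1] = -2 + 10 = 8) = 0 (attained at k = 1)
  C[2][2] = min over k of (A[2][0] + B[0][2] = 10 + 3 = 13, A[2][1] + B[1][2] = 3 + 7 = 10, A[2][2] + B[2][2] = -2 + 4 = 2) = 2 (attained at k = 2)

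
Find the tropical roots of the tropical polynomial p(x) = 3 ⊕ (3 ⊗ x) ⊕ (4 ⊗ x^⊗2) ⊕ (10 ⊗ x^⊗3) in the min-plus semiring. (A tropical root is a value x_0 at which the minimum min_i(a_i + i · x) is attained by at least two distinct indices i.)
Roots: {-6, -1, 0}

Each tropical root is a break point of the lower envelope of the lines y = a_i + i · x (there are 4 lines, with slopes 0, 1, ..., 3). Only the lines that attain the minimum somewhere contribute to roots; other lines are dominated. Here the surviving (envelope) indices are i = 3, i = 2, i = 1, i = 0.
Intersections between consecutive envelope lines give the roots: for adjacent envelope indices i < j the intersection is x = (a_i − a_j) / (j − i). Reading off the sorted break points: {-6, -1, 0}.
Verification: at each break x_0, at least two indices attain the minimum of min_i(a_i + i · x_0).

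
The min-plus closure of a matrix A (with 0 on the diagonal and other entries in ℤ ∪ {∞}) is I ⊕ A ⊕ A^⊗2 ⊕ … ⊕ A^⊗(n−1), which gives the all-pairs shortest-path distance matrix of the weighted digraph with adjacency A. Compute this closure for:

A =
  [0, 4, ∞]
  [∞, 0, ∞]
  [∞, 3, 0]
Closure =
  [0, 4, ∞]
  [∞, 0, ∞]
  [∞, 3, 0]

This is the Floyd-Warshall all-pairs shortest-path computation. For each intermediate vertex k = 0, 1, …, 2, update dist[i][j] ← min(dist[i][j], dist[i][k] + dist[k][j]). The final matrix gives, for each (i, j), the minimum total weight of any directed path from i to j (possibly empty when i = j).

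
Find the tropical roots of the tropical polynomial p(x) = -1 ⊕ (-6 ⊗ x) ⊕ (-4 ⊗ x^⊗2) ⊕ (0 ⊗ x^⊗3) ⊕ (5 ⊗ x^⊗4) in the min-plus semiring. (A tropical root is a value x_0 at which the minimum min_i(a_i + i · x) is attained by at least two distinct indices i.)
Roots: {-5, -4, -2, 5}

Each tropical root is a break point of the lower envelope of the lines y = a_i + i · x (there are 5 lines, with slopes 0, 1, ..., 4). Only the lines that attain the minimum somewhere contribute to roots; other lines are dominated. Here the surviving (envelope) indices are i = 4, i = 3, i = 2, i = 1, i = 0.
Intersections between consecutive envelope lines give the roots: for adjacent envelope indices i < j the intersection is x = (a_i − a_j) / (j − i). Reading off the sorted break points: {-5, -4, -2, 5}.
Verification: at each break x_0, at least two indices attain the minimum of min_i(a_i + i · x_0).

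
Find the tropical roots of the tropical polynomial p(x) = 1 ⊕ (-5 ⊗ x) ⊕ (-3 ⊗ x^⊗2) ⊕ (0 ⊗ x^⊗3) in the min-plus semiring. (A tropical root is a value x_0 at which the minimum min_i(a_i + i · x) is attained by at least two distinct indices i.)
Roots: {-3, -2, 6}

Each tropical root is a break point of the lower envelope of the lines y = a_i + i · x (there are 4 lines, with slopes 0, 1, ..., 3). Only the lines that attain the minimum somewhere contribute to roots; other lines are dominated. Here the surviving (envelope) indices are i = 3, i = 2, i = 1, i = 0.
Intersections between consecutive envelope lines give the roots: for adjacent envelope indices i < j the intersection is x = (a_i − a_j) / (j − i). Reading off the sorted break points: {-3, -2, 6}.
Verification: at each break x_0, at least two indices attain the minimum of min_i(a_i + i · x_0).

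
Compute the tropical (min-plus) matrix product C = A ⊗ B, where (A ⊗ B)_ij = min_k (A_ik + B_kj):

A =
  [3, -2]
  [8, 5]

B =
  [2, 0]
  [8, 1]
A ⊗ B =
  [5, -1]
  [10, 6]

Apply the min-plus product entry-by-entry:
  C[0][0] = min over k of (A[0][0] + B[0][0] = 3 + 2 = 5, A[0][1] + B[1][0] = -2 + 8 = 6) = 5 (attained at k = 0)
  C[0][1] = min over k of (A[0][0] + B[0][1] = 3 + 0 = 3, A[0][1] + B[1][1] = -2 + 1 = -1) = -1 (attained at k = 1)
  C[1][0] = min over k of (A[1][0] + B[0][0] = 8 + 2 = 10, A[1][1] + B[1][0] = 5 + 8 = 13) = 10 (attained at k = 0)
  C[1][1] = min over k of (A[1][0] + B[0][1] = 8 + 0 = 8, A[1][1] + B[1][1] = 5 + 1 = 6) = 6 (attained at k = 1)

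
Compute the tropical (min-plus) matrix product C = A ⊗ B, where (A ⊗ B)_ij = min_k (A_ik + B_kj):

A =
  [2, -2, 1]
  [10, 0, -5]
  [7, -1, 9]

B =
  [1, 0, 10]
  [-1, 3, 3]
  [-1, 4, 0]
A ⊗ B =
  [-3, 1, 1]
  [-6, -1, -5]
  [-2, 2, 2]

Apply the min-plus product entry-by-entry:
  C[0][0] = min over k of (A[0][0] + B[0][0] = 2 + 1 = 3, A[0][1] + B[1][0] = -2 + -1 = -3, A[0][2] + B[2][0] = 1 + -1 = 0) = -3 (attained at k = 1)
  C[0][1] = min over k of (A[0][0] + B[0][1] = 2 + 0 = 2, A[0][1] + B[1][1] = -2 + 3 = 1, A[0][2] + B[2][1] = 1 + 4 = 5) = 1 (attained at k = 1)
  C[0][2] = min over k of (A[0][0] + B[0][2] = 2 + 10 = 12, A[0][1] + B[1][2] = -2 + 3 = 1, A[0][2] + B[2][2] = 1 + 0 = 1) = 1 (attained at k = 1)
  C[1][0] = min over k of (A[1][0] + B[0][0] = 10 + 1 = 11, A[1][1] + B[1][0] = 0 + -1 = -1, A[1][2] + B[2][0] = -5 + -1 = -6) = -6 (attained at k = 2)
  C[1][1] = min over k of (A[1][0] + B[0][1] = 10 + 0 = 10, A[1][1] + B[1][1] = 0 + 3 = 3, A[1][2] + B[2][1] = -5 + 4 = -1) = -1 (attained at k = 2)
  C[1][2] = min over k of (A[1][0] + B[0][2] = 10 + 10 = 20, A[1][1] + B[1][2] = 0 + 3 = 3, A[1][2] + B[2][2] = -5 + 0 = -5) = -5 (attained at k = 2)
  C[2][0] = min over k of (A[2][0] + B[0][0] = 7 + 1 = 8, A[2][1] + B[1][0] = -1 + -1 = -2, A[2][2] + B[2][0] = 9 + -1 = 8) = -2 (attained at k = 1)
  C[2][1] = min over k of (A[2][0] + B[0][1] = 7 + 0 = 7, A[2][1] + B[1][1] = -1 + 3 = 2, A[2][2] + B[2][1] = 9 + 4 = 13) = 2 (attained at k = 1)
  C[2][2] = min over k of (A[2][0] + B[0][2] = 7 + 10 = 17, A[2][1] + B[1][2] = -1 + 3 = 2, A[2][2] + B[2][2] = 9 + 0 = 9) = 2 (attained at k = 1)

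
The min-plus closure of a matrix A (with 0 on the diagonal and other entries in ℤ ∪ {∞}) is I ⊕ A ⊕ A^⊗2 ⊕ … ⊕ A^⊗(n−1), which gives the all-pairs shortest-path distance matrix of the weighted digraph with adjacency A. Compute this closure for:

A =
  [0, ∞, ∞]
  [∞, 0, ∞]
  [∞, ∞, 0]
Closure =
  [0, ∞, ∞]
  [∞, 0, ∞]
  [∞, ∞, 0]

This is the Floyd-Warshall all-pairs shortest-path computation. For each intermediate vertex k = 0, 1, …, 2, update dist[i][j] ← min(dist[i][j], dist[i][k] + dist[k][j]). The final matrix gives, for each (i, j), the minimum total weight of any directed path from i to j (possibly empty when i = j).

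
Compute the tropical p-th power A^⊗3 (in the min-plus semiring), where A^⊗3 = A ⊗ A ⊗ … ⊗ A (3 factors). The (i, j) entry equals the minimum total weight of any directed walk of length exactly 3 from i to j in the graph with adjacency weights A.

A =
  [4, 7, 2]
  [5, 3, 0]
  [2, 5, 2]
A^⊗3 =
  [6, 9, 6]
  [4, 7, 4]
  [6, 9, 6]

Each entry (A^⊗3)_ij equals the minimum over all length-3 walks i = v_0 → v_1 → … → v_3 = j of Σ_t A[v_t][v_{t+1}]. For example, for (i, j) = (0, 2) we minimise over 9 possible intermediate vertex sequences; the minimum is 6, attained along the walk 0 → 2 → 0 → 2.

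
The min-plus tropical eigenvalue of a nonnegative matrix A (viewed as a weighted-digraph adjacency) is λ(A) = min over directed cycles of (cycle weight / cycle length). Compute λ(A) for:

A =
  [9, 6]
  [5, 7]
λ(A) = 11/2

Enumerate directed cycles and compute their means (weight / length). Sample:
  cycle 0 → 0: weight = 9, length = 1, mean = 9/1 ≈ 9.000
  cycle 1 → 1: weight = 7, length = 1, mean = 7/1 ≈ 7.000
  cycle 0 → 1 → 0: weight = 11, length = 2, mean = 11/2 ≈ 5.500
  cycle 1 → 0 → 1: weight = 11, length = 2, mean = 11/2 ≈ 5.500
Minimum mean = 5.500, attained e.g. along the cycle 0 → 1 → 0 with weight 11 and length 2. So λ(A) = 11/2 = 11/2.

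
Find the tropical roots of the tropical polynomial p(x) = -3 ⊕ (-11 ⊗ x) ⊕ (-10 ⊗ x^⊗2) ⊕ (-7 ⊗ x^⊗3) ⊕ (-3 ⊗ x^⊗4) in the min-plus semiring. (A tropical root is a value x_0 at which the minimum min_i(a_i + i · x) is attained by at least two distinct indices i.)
Roots: {-4, -3, -1, 8}

Each tropical root is a break point of the lower envelope of the lines y = a_i + i · x (there are 5 lines, with slopes 0, 1, ..., 4). Only the lines that attain the minimum somewhere contribute to roots; other lines are dominated. Here the surviving (envelope) indices are i = 4, i = 3, i = 2, i = 1, i = 0.
Intersections between consecutive envelope lines give the roots: for adjacent envelope indices i < j the intersection is x = (a_i − a_j) / (j − i). Reading off the sorted break points: {-4, -3, -1, 8}.
Verification: at each break x_0, at least two indices attain the minimum of min_i(a_i + i · x_0).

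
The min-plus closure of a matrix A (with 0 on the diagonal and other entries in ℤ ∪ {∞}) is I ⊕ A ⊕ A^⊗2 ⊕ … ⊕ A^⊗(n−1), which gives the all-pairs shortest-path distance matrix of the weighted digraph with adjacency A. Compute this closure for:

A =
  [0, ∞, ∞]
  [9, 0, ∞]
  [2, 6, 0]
Closure =
  [0, ∞, ∞]
  [9, 0, ∞]
  [2, 6, 0]

This is the Floyd-Warshall all-pairs shortest-path computation. For each intermediate vertex k = 0, 1, …, 2, update dist[i][j] ← min(dist[i][j], dist[i][k] + dist[k][j]). The final matrix gives, for each (i, j), the minimum total weight of any directed path from i to j (possibly empty when i = j).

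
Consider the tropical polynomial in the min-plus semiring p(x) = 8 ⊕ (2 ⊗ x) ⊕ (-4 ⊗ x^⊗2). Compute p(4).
p(4) = 4

A tropical monomial a ⊗ x^⊗i evaluates to a + i · x. Evaluating each term at x = 4:
  Term 0 contributes 8 + 0 · 4 = 8
  Term 1 contributes 2 + 1 · 4 = 6
  Term 2 contributes -4 + 2 · 4 = 4
p(4) = ⊕ of these = min[8, 6, 4] = 4.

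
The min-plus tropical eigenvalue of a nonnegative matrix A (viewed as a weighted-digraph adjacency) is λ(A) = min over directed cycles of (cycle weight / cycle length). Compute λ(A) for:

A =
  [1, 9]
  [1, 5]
λ(A) = 1

Enumerate directed cycles and compute their means (weight / length). Sample:
  cycle 0 → 0: weight = 1, length = 1, mean = 1/1 ≈ 1.000
  cycle 1 → 1: weight = 5, length = 1, mean = 5/1 ≈ 5.000
  cycle 0 → 1 → 0: weight = 10, length = 2, mean = 10/2 ≈ 5.000
  cycle 1 → 0 → 1: weight = 10, length = 2, mean = 10/2 ≈ 5.000
Minimum mean = 1.000, attained e.g. along the cycle 0 → 0 with weight 1 and length 1. So λ(A) = 1/1 = 1.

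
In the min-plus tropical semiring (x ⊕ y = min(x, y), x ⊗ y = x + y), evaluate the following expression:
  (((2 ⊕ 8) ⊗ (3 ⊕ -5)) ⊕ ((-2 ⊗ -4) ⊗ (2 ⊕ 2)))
(((2 ⊕ 8) ⊗ (3 ⊕ -5)) ⊕ ((-2 ⊗ -4) ⊗ (2 ⊕ 2))) = -4

Expand innermost to outermost. Recall ⊕ takes the minimum of its arguments and ⊗ takes their sum. Working out the expression (((2 ⊕ 8) ⊗ (3 ⊕ -5)) ⊕ ((-2 ⊗ -4) ⊗ (2 ⊕ 2))) gives -4.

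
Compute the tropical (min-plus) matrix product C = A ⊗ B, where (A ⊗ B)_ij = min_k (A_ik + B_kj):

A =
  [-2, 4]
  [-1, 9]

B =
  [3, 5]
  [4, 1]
A ⊗ B =
  [1, 3]
  [2, 4]

Apply the min-plus product entry-by-entry:
  C[0][0] = min over k of (A[0][0] + B[0][0] = -2 + 3 = 1, A[0][1] + B[1][0] = 4 + 4 = 8) = 1 (attained at k = 0)
  C[0][1] = min over k of (A[0][0] + B[0][1] = -2 + 5 = 3, A[0][1] + B[1][1] = 4 + 1 = 5) = 3 (attained at k = 0)
  C[1][0] = min over k of (A[1][0] + B[0][0] = -1 + 3 = 2, A[1][1] + B[1][0] = 9 + 4 = 13) = 2 (attained at k = 0)
  C[1][1] = min over k of (A[1][0] + B[0][1] = -1 + 5 = 4, A[1][1] + B[1][1] = 9 + 1 = 10) = 4 (attained at k = 0)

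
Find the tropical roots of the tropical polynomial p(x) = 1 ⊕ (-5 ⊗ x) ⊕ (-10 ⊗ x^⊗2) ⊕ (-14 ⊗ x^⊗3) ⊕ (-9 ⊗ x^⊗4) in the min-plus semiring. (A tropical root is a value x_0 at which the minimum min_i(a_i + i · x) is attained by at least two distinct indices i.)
Roots: {-5, 4, 5, 6}

Each tropical root is a break point of the lower envelope of the lines y = a_i + i · x (there are 5 lines, with slopes 0, 1, ..., 4). Only the lines that attain the minimum somewhere contribute to roots; other lines are dominated. Here the surviving (envelope) indices are i = 4, i = 3, i = 2, i = 1, i = 0.
Intersections between consecutive envelope lines give the roots: for adjacent envelope indices i < j the intersection is x = (a_i − a_j) / (j − i). Reading off the sorted break points: {-5, 4, 5, 6}.
Verification: at each break x_0, at least two indices attain the minimum of min_i(a_i + i · x_0).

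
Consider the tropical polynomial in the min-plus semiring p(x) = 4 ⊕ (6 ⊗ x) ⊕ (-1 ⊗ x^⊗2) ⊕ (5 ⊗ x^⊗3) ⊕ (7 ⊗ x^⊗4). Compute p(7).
p(7) = 4

A tropical monomial a ⊗ x^⊗i evaluates to a + i · x. Evaluating each term at x = 7:
  Term 0 contributes 4 + 0 · 7 = 4
  Term 1 contributes 6 + 1 · 7 = 13
  Term 2 contributes -1 + 2 · 7 = 13
  Term 3 contributes 5 + 3 · 7 = 26
  Term 4 contributes 7 + 4 · 7 = 35
p(7) = ⊕ of these = min[4, 13, 13, 26, 35] = 4.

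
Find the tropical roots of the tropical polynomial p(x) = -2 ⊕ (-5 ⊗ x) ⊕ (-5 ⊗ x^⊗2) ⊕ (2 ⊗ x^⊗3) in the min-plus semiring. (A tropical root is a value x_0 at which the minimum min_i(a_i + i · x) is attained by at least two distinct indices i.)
Roots: {-7, 0, 3}

Each tropical root is a break point of the lower envelope of the lines y = a_i + i · x (there are 4 lines, with slopes 0, 1, ..., 3). Only the lines that attain the minimum somewhere contribute to roots; other lines are dominated. Here the surviving (envelope) indices are i = 3, i = 2, i = 1, i = 0.
Intersections between consecutive envelope lines give the roots: for adjacent envelope indices i < j the intersection is x = (a_i − a_j) / (j − i). Reading off the sorted break points: {-7, 0, 3}.
Verification: at each break x_0, at least two indices attain the minimum of min_i(a_i + i · x_0).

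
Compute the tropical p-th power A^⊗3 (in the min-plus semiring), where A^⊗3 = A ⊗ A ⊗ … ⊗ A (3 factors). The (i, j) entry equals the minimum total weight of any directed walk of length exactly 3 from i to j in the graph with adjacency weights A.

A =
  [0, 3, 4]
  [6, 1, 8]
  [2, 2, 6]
A^⊗3 =
  [0, 3, 4]
  [6, 3, 10]
  [2, 4, 6]

Each entry (A^⊗3)_ij equals the minimum over all length-3 walks i = v_0 → v_1 → … → v_3 = j of Σ_t A[v_t][v_{t+1}]. For example, for (i, j) = (0, 2) we minimise over 9 possible intermediate vertex sequences; the minimum is 4, attained along the walk 0 → 0 → 0 → 2.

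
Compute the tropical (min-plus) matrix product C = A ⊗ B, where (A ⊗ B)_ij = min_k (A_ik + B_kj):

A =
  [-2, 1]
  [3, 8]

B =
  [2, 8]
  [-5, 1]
A ⊗ B =
  [-4, 2]
  [3, 9]

Apply the min-plus product entry-by-entry:
  C[0][0] = min over k of (A[0][0] + B[0][0] = -2 + 2 = 0, A[0][1] + B[1][0] = 1 + -5 = -4) = -4 (attained at k = 1)
  C[0][1] = min over k of (A[0][0] + B[0][1] = -2 + 8 = 6, A[0][1] + B[1][1] = 1 + 1 = 2) = 2 (attained at k = 1)
  C[1][0] = min over k of (A[1][0] + B[0][0] = 3 + 2 = 5, A[1][1] + B[1][0] = 8 + -5 = 3) = 3 (attained at k = 1)
  C[1][1] = min over k of (A[1][0] + B[0][1] = 3 + 8 = 11, A[1][1] + B[1][1] = 8 + 1 = 9) = 9 (attained at k = 1)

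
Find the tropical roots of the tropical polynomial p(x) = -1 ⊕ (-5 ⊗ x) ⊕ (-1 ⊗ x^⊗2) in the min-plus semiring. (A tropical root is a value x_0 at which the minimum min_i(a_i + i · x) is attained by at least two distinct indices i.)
Roots: {-4, 4}

Each tropical root is a break point of the lower envelope of the lines y = a_i + i · x (there are 3 lines, with slopes 0, 1, ..., 2). Only the lines that attain the minimum somewhere contribute to roots; other lines are dominated. Here the surviving (envelope) indices are i = 2, i = 1, i = 0.
Intersections between consecutive envelope lines give the roots: for adjacent envelope indices i < j the intersection is x = (a_i − a_j) / (j − i). Reading off the sorted break points: {-4, 4}.
Verification: at each break x_0, at least two indices attain the minimum of min_i(a_i + i · x_0).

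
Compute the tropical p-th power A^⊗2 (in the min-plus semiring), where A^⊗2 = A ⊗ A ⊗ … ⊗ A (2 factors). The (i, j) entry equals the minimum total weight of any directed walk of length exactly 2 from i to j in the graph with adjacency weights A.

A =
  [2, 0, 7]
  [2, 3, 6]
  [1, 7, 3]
A^⊗2 =
  [2, 2, 6]
  [4, 2, 9]
  [3, 1, 6]

Each entry (A^⊗2)_ij equals the minimum over all length-2 walks i = v_0 → v_1 → … → v_2 = j of Σ_t A[v_t][v_{t+1}]. For example, for (i, j) = (0, 2) we minimise over 3 possible intermediate vertex sequences; the minimum is 6, attained along the walk 0 → 1 → 2.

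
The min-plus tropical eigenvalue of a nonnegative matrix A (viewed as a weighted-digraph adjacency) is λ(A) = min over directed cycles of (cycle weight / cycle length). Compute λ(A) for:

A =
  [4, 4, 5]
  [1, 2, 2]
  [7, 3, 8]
λ(A) = 2

Enumerate directed cycles and compute their means (weight / length). Sample:
  cycle 0 → 0: weight = 4, length = 1, mean = 4/1 ≈ 4.000
  cycle 1 → 1: weight = 2, length = 1, mean = 2/1 ≈ 2.000
  cycle 2 → 2: weight = 8, length = 1, mean = 8/1 ≈ 8.000
  cycle 0 → 1 → 0: weight = 5, length = 2, mean = 5/2 ≈ 2.500
  cycle 0 → 2 → 0: weight = 12, length = 2, mean = 12/2 ≈ 6.000
  cycle 1 → 0 → 1: weight = 5, length = 2, mean = 5/2 ≈ 2.500
Minimum mean = 2.000, attained e.g. along the cycle 1 → 1 with weight 2 and length 1. So λ(A) = 2/1 = 2.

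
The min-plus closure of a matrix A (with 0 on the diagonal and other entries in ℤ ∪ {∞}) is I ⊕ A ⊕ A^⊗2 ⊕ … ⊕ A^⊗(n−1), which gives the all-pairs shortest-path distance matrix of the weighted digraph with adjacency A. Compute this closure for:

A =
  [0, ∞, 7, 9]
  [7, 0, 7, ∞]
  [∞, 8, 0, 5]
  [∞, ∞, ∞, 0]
Closure =
  [0, 15, 7, 9]
  [7, 0, 7, 12]
  [15, 8, 0, 5]
  [∞, ∞, ∞, 0]

This is the Floyd-Warshall all-pairs shortest-path computation. For each intermediate vertex k = 0, 1, …, 3, update dist[i][j] ← min(dist[i][j], dist[i][k] + dist[k][j]). The final matrix gives, for each (i, j), the minimum total weight of any directed path from i to j (possibly empty when i = j).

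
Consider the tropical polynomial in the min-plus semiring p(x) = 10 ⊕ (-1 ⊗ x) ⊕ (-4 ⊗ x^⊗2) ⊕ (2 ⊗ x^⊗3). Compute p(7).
p(7) = 6

A tropical monomial a ⊗ x^⊗i evaluates to a + i · x. Evaluating each term at x = 7:
  Term 0 contributes 10 + 0 · 7 = 10
  Term 1 contributes -1 + 1 · 7 = 6
  Term 2 contributes -4 + 2 · 7 = 10
  Term 3 contributes 2 + 3 · 7 = 23
p(7) = ⊕ of these = min[10, 6, 10, 23] = 6.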